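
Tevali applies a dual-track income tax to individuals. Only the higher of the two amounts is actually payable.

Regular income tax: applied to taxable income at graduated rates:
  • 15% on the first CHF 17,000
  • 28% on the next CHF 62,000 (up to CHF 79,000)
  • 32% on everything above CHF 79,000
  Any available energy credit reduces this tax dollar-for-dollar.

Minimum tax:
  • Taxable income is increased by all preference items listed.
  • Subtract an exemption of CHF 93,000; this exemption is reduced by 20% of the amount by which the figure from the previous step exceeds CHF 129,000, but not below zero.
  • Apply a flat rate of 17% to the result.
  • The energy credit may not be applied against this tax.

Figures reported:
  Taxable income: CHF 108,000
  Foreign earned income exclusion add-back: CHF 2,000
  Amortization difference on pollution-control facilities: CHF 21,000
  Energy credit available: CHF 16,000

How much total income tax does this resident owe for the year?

Regular income tax:
  CHF 17,000 × 15% = CHF 2,550
  CHF 62,000 × 28% = CHF 17,360
  CHF 29,000 × 32% = CHF 9,280
  → CHF 29,190
  Less energy credit CHF 16,000 → CHF 13,190

Minimum tax:
  Adjusted income: CHF 108,000 + CHF 2,000 + CHF 21,000 = CHF 131,000
  Exemption: CHF 93,000 − 20% × (CHF 131,000 − CHF 129,000) = CHF 93,000 − CHF 400 = CHF 92,600
  Base: CHF 131,000 − CHF 92,600 = CHF 38,400
  CHF 38,400 × 17% = CHF 6,528

CHF 13,190 > CHF 6,528, so the regular income tax governs.

CHF 13,190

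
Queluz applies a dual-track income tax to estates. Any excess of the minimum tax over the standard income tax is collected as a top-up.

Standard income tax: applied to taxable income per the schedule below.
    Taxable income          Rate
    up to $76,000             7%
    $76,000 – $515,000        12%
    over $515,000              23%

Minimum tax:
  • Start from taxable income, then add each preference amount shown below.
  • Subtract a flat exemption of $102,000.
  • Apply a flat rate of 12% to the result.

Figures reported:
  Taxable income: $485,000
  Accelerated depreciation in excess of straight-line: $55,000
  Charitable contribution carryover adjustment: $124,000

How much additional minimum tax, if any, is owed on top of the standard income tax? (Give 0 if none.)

Standard income tax:
  $76,000 × 7% = $5,320
  $409,000 × 12% = $49,080
  → $54,400

Minimum tax:
  Adjusted income: $485,000 + $55,000 + $124,000 = $664,000
  Less exemption $102,000 → base $562,000
  $562,000 × 12% = $67,440

Excess of minimum tax over standard income tax: $67,440 − $54,400 = $13,040.

$13,040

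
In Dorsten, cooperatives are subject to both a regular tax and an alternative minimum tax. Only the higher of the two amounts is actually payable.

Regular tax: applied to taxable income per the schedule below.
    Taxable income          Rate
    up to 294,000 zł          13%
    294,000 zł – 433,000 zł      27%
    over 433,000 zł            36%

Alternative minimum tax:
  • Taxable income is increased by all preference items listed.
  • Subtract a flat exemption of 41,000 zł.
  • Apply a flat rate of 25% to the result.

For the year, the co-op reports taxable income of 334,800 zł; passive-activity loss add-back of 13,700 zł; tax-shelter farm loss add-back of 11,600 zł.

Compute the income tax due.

Alternative minimum tax:
  Adjusted income: 334,800 zł + 13,700 zł + 11,600 zł = 360,100 zł
  Less exemption 41,000 zł → base 319,100 zł
  319,100 zł × 25% = 79,775 zł

Regular tax:
  294,000 zł × 13% = 38,220 zł
  40,800 zł × 27% = 11,016 zł
  → 49,236 zł

79,775 zł > 49,236 zł, so the alternative minimum tax is the binding amount.

79,775 zł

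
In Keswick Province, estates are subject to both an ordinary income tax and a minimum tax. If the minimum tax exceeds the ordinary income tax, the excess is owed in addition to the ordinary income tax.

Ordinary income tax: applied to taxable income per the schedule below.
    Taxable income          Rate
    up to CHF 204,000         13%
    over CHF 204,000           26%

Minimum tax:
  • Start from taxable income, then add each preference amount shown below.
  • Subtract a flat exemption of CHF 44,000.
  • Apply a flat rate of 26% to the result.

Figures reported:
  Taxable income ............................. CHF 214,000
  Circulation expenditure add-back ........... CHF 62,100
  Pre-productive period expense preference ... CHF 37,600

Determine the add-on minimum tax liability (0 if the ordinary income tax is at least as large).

CHF 41,002

Minimum tax:
  Adjusted income: CHF 214,000 + CHF 62,100 + CHF 37,600 = CHF 313,700
  Less exemption CHF 44,000 → base CHF 269,700
  CHF 269,700 × 26% = CHF 70,122

Ordinary income tax:
  CHF 204,000 × 13% = CHF 26,520
  CHF 10,000 × 26% = CHF 2,600
  → CHF 29,120

Excess of minimum tax over ordinary income tax: CHF 70,122 − CHF 29,120 = CHF 41,002.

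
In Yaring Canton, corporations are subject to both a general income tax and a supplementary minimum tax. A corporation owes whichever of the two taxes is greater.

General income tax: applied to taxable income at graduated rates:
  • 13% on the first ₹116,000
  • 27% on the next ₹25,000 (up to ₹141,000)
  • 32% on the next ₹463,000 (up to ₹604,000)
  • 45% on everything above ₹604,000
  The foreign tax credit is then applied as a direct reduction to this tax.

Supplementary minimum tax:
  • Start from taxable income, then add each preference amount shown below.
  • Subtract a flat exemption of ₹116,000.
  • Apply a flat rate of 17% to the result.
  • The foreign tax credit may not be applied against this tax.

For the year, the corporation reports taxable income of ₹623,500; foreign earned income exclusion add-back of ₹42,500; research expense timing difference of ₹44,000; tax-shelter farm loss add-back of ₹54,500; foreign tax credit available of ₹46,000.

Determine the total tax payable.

₹132,765

Supplementary minimum tax:
  Adjusted income: ₹623,500 + ₹42,500 + ₹44,000 + ₹54,500 = ₹764,500
  Less exemption ₹116,000 → base ₹648,500
  ₹648,500 × 17% = ₹110,245

General income tax:
  ₹116,000 × 13% = ₹15,080
  ₹25,000 × 27% = ₹6,750
  ₹463,000 × 32% = ₹148,160
  ₹19,500 × 45% = ₹8,775
  → ₹178,765
  Less foreign tax credit ₹46,000 → ₹132,765

₹132,765 > ₹110,245, so the general income tax governs.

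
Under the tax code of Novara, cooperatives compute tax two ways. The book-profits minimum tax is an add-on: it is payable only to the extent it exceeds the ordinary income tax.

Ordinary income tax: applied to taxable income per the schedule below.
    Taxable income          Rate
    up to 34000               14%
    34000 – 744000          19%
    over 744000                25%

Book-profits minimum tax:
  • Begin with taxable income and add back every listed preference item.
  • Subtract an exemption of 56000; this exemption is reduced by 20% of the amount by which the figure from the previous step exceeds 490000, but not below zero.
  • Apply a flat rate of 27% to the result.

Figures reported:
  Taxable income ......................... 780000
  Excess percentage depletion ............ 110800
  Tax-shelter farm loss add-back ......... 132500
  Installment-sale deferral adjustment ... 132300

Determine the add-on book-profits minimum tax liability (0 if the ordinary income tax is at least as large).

163352

Book-profits minimum tax:
  Adjusted income: 780000 + 110800 + 132500 + 132300 = 1155600
  Exemption: 20% × (1155600 − 490000) = 133120 ≥ 56000, so the exemption is fully phased out
  Base: 1155600 − 0 = 1155600
  1155600 × 27% = 312012

Ordinary income tax:
  34000 × 14% = 4760
  710000 × 19% = 134900
  36000 × 25% = 9000
  → 148660

Excess of book-profits minimum tax over ordinary income tax: 312012 − 148660 = 163352.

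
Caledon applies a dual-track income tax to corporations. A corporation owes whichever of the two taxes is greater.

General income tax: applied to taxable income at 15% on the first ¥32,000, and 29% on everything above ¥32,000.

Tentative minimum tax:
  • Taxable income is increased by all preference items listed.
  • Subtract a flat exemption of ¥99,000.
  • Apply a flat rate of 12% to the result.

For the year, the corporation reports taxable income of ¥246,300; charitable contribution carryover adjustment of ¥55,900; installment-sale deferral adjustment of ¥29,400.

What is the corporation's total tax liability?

¥66,947

General income tax:
  ¥32,000 × 15% = ¥4,800
  ¥214,300 × 29% = ¥62,147
  → ¥66,947

Tentative minimum tax:
  Adjusted income: ¥246,300 + ¥55,900 + ¥29,400 = ¥331,600
  Less exemption ¥99,000 → base ¥232,600
  ¥232,600 × 12% = ¥27,912

¥66,947 > ¥27,912, so the general income tax governs.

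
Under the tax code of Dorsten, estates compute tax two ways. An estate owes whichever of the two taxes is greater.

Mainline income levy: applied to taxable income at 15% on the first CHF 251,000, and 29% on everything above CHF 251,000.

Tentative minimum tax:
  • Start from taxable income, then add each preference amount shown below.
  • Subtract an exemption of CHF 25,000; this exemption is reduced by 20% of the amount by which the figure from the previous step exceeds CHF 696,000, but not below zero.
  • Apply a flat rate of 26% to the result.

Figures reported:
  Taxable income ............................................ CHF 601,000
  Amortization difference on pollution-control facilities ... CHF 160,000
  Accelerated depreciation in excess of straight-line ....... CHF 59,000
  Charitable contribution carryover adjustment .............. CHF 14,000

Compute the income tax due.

CHF 216,840

Mainline income levy:
  CHF 251,000 × 15% = CHF 37,650
  CHF 350,000 × 29% = CHF 101,500
  → CHF 139,150

Tentative minimum tax:
  Adjusted income: CHF 601,000 + CHF 160,000 + CHF 59,000 + CHF 14,000 = CHF 834,000
  Exemption: 20% × (CHF 834,000 − CHF 696,000) = CHF 27,600 ≥ CHF 25,000, so the exemption is fully phased out
  Base: CHF 834,000 − CHF 0 = CHF 834,000
  CHF 834,000 × 26% = CHF 216,840

CHF 216,840 > CHF 139,150, so the tentative minimum tax is the binding amount.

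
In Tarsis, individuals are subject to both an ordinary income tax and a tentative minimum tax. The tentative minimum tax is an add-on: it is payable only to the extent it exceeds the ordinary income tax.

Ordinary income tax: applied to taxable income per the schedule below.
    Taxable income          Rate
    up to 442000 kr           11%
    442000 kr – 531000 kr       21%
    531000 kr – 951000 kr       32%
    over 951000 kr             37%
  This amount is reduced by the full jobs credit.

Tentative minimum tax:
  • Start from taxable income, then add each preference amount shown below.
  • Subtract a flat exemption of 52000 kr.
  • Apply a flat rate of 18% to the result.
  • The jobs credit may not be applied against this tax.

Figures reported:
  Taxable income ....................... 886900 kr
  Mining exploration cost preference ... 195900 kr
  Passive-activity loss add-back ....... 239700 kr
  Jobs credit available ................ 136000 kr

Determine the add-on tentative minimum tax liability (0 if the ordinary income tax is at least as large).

Tentative minimum tax:
  Adjusted income: 886900 kr + 195900 kr + 239700 kr = 1322500 kr
  Less exemption 52000 kr → base 1270500 kr
  1270500 kr × 18% = 228690 kr

Ordinary income tax:
  442000 kr × 11% = 48620 kr
  89000 kr × 21% = 18690 kr
  355900 kr × 32% = 113888 kr
  → 181198 kr
  Less jobs credit 136000 kr → 45198 kr

Excess of tentative minimum tax over ordinary income tax: 228690 kr − 45198 kr = 183492 kr.

183492 kr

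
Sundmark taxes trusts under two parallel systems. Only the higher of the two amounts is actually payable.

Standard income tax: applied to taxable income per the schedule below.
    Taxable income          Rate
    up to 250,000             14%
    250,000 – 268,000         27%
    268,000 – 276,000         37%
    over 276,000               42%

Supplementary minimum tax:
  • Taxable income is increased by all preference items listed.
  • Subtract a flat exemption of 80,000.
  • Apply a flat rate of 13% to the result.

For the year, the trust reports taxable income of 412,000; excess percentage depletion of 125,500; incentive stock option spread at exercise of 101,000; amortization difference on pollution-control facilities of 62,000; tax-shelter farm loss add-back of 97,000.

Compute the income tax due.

99,940

Supplementary minimum tax:
  Adjusted income: 412,000 + 125,500 + 101,000 + 62,000 + 97,000 = 797,500
  Less exemption 80,000 → base 717,500
  717,500 × 13% = 93,275

Standard income tax:
  250,000 × 14% = 35,000
  18,000 × 27% = 4,860
  8,000 × 37% = 2,960
  136,000 × 42% = 57,120
  → 99,940

99,940 > 93,275, so the standard income tax governs.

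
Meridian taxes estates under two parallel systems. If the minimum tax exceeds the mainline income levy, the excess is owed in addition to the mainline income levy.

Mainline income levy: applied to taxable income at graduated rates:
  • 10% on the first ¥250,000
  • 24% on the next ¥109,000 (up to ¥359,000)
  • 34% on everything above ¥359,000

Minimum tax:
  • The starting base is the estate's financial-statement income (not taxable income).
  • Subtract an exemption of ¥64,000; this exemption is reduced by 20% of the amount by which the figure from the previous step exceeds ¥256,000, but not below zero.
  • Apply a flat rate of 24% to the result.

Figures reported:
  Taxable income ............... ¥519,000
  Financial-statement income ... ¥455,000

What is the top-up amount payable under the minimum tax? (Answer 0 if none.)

¥0

Minimum tax:
  Base (financial-statement income): ¥455,000
  Exemption: ¥64,000 − 20% × (¥455,000 − ¥256,000) = ¥64,000 − ¥39,800 = ¥24,200
  Base: ¥455,000 − ¥24,200 = ¥430,800
  ¥430,800 × 24% = ¥103,392

Mainline income levy:
  ¥250,000 × 10% = ¥25,000
  ¥109,000 × 24% = ¥26,160
  ¥160,000 × 34% = ¥54,400
  → ¥105,560

¥103,392 ≤ ¥105,560, so no add-on is due.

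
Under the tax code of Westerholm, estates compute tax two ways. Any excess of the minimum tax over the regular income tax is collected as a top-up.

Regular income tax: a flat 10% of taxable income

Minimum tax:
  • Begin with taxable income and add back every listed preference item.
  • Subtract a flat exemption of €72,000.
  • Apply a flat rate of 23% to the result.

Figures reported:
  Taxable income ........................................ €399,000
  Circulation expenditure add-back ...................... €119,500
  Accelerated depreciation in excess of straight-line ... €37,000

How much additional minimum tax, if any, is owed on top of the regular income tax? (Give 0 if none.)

Minimum tax:
  Adjusted income: €399,000 + €119,500 + €37,000 = €555,500
  Less exemption €72,000 → base €483,500
  €483,500 × 23% = €111,205

Regular income tax:
  €399,000 × 10% = €39,900

Excess of minimum tax over regular income tax: €111,205 − €39,900 = €71,305.

€71,305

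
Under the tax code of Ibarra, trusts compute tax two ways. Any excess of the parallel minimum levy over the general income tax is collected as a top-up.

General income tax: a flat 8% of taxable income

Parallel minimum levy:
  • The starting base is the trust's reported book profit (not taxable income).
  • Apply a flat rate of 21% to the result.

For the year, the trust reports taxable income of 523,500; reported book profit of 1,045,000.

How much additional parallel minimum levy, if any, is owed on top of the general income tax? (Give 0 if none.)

177,570

Parallel minimum levy:
  Base (reported book profit): 1,045,000
  1,045,000 × 21% = 219,450

General income tax:
  523,500 × 8% = 41,880

Excess of parallel minimum levy over general income tax: 219,450 − 41,880 = 177,570.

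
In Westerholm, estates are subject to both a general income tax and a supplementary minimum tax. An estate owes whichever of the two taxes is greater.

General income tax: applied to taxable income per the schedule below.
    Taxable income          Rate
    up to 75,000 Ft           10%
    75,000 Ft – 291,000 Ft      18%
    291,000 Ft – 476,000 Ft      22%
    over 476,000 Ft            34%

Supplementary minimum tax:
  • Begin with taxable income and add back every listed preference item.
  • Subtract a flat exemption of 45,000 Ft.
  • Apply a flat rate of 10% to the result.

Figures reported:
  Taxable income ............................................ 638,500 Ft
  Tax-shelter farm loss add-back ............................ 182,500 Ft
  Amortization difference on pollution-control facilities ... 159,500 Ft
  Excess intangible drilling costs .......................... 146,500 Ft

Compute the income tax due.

Supplementary minimum tax:
  Adjusted income: 638,500 Ft + 182,500 Ft + 159,500 Ft + 146,500 Ft = 1,127,000 Ft
  Less exemption 45,000 Ft → base 1,082,000 Ft
  1,082,000 Ft × 10% = 108,200 Ft

General income tax:
  75,000 Ft × 10% = 7,500 Ft
  216,000 Ft × 18% = 38,880 Ft
  185,000 Ft × 22% = 40,700 Ft
  162,500 Ft × 34% = 55,250 Ft
  → 142,330 Ft

142,330 Ft > 108,200 Ft, so the general income tax governs.

142,330 Ft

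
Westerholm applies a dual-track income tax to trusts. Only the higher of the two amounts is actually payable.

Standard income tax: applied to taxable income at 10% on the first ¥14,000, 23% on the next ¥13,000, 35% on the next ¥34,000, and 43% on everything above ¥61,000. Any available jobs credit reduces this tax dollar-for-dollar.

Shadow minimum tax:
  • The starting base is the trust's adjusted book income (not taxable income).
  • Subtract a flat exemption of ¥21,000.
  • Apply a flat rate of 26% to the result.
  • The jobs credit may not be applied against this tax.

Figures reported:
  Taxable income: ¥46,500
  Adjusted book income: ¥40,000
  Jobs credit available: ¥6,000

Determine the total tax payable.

¥5,215

Standard income tax:
  ¥14,000 × 10% = ¥1,400
  ¥13,000 × 23% = ¥2,990
  ¥19,500 × 35% = ¥6,825
  → ¥11,215
  Less jobs credit ¥6,000 → ¥5,215

Shadow minimum tax:
  Base (adjusted book income): ¥40,000
  Less exemption ¥21,000 → base ¥19,000
  ¥19,000 × 26% = ¥4,940

¥5,215 > ¥4,940, so the standard income tax governs.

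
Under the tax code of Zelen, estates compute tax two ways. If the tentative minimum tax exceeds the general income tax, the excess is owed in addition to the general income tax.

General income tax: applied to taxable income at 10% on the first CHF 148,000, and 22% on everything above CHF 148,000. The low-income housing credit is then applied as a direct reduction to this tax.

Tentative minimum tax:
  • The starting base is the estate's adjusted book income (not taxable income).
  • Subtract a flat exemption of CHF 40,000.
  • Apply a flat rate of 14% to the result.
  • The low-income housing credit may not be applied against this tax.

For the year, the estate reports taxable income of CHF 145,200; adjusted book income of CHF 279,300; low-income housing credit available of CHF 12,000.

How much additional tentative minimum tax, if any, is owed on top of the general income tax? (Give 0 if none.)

CHF 30,982

Tentative minimum tax:
  Base (adjusted book income): CHF 279,300
  Less exemption CHF 40,000 → base CHF 239,300
  CHF 239,300 × 14% = CHF 33,502

General income tax:
  CHF 145,200 × 10% = CHF 14,520
  Less low-income housing credit CHF 12,000 → CHF 2,520

Excess of tentative minimum tax over general income tax: CHF 33,502 − CHF 2,520 = CHF 30,982.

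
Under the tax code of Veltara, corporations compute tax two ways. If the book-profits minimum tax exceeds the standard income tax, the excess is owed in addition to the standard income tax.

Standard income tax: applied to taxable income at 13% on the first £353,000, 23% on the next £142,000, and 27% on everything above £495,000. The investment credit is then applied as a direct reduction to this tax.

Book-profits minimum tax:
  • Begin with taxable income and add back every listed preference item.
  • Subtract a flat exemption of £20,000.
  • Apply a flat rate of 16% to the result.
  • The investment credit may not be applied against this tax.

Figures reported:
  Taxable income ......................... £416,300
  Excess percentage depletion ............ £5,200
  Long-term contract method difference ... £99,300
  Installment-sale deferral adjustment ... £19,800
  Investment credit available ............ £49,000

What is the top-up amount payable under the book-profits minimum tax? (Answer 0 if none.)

Standard income tax:
  £353,000 × 13% = £45,890
  £63,300 × 23% = £14,559
  → £60,449
  Less investment credit £49,000 → £11,449

Book-profits minimum tax:
  Adjusted income: £416,300 + £5,200 + £99,300 + £19,800 = £540,600
  Less exemption £20,000 → base £520,600
  £520,600 × 16% = £83,296

Excess of book-profits minimum tax over standard income tax: £83,296 − £11,449 = £71,847.

£71,847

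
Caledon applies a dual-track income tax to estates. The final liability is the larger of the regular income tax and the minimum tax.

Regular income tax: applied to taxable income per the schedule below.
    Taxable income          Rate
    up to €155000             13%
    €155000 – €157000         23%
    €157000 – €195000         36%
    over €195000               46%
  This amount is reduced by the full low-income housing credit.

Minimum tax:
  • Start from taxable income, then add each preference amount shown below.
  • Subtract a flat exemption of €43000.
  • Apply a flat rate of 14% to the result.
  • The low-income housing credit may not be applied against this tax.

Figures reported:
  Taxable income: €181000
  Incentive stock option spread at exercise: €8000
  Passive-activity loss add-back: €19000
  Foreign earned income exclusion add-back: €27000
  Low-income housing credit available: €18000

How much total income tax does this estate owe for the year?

Regular income tax:
  €155000 × 13% = €20150
  €2000 × 23% = €460
  €24000 × 36% = €8640
  → €29250
  Less low-income housing credit €18000 → €11250

Minimum tax:
  Adjusted income: €181000 + €8000 + €19000 + €27000 = €235000
  Less exemption €43000 → base €192000
  €192000 × 14% = €26880

€26880 > €11250, so the minimum tax is the binding amount.

€26880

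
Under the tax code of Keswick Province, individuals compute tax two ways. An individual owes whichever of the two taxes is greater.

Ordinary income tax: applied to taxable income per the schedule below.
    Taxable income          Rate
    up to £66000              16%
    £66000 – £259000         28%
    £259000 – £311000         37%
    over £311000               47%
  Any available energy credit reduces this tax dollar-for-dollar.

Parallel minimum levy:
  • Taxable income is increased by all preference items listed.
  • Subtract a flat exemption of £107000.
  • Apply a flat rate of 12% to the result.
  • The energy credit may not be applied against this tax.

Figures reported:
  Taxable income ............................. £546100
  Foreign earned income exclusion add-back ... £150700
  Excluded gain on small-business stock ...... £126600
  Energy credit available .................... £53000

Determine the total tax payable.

£141337

Ordinary income tax:
  £66000 × 16% = £10560
  £193000 × 28% = £54040
  £52000 × 37% = £19240
  £235100 × 47% = £110497
  → £194337
  Less energy credit £53000 → £141337

Parallel minimum levy:
  Adjusted income: £546100 + £150700 + £126600 = £823400
  Less exemption £107000 → base £716400
  £716400 × 12% = £85968

£141337 > £85968, so the ordinary income tax governs.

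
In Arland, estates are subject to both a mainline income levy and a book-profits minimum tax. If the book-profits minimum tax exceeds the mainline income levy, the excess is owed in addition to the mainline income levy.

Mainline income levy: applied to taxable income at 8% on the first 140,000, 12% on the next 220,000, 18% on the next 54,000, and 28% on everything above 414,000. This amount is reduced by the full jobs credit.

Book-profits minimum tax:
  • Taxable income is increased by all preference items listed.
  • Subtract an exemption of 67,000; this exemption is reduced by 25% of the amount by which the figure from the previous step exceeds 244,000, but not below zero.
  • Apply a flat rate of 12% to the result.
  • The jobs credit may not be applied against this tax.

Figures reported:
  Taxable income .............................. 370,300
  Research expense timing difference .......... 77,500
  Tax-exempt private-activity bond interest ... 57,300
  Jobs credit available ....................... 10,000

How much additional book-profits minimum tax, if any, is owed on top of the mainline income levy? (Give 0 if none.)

Book-profits minimum tax:
  Adjusted income: 370,300 + 77,500 + 57,300 = 505,100
  Exemption: 67,000 − 25% × (505,100 − 244,000) = 67,000 − 65,275 = 1,725
  Base: 505,100 − 1,725 = 503,375
  503,375 × 12% = 60,405

Mainline income levy:
  140,000 × 8% = 11,200
  220,000 × 12% = 26,400
  10,300 × 18% = 1,854
  → 39,454
  Less jobs credit 10,000 → 29,454

Excess of book-profits minimum tax over mainline income levy: 60,405 − 29,454 = 30,951.

30,951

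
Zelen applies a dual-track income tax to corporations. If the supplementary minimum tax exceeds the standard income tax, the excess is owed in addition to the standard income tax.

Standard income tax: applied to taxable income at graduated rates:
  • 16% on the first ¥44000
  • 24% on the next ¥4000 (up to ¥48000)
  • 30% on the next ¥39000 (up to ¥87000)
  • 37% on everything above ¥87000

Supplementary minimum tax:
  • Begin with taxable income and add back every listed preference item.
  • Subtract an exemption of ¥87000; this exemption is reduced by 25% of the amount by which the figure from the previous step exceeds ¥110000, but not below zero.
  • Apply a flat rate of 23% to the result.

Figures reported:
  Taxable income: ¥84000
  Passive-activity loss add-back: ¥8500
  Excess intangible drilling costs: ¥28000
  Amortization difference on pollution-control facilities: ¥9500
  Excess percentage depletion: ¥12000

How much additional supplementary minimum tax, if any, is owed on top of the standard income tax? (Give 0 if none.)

¥0

Standard income tax:
  ¥44000 × 16% = ¥7040
  ¥4000 × 24% = ¥960
  ¥36000 × 30% = ¥10800
  → ¥18800

Supplementary minimum tax:
  Adjusted income: ¥84000 + ¥8500 + ¥28000 + ¥9500 + ¥12000 = ¥142000
  Exemption: ¥87000 − 25% × (¥142000 − ¥110000) = ¥87000 − ¥8000 = ¥79000
  Base: ¥142000 − ¥79000 = ¥63000
  ¥63000 × 23% = ¥14490

¥14490 ≤ ¥18800, so no add-on is due.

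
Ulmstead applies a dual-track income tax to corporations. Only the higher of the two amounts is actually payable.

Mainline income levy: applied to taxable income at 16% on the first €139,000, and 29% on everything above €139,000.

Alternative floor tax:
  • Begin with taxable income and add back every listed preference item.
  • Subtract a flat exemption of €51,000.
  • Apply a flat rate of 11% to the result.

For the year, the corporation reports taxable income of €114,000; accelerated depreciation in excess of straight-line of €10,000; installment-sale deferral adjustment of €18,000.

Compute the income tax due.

Mainline income levy:
  €114,000 × 16% = €18,240

Alternative floor tax:
  Adjusted income: €114,000 + €10,000 + €18,000 = €142,000
  Less exemption €51,000 → base €91,000
  €91,000 × 11% = €10,010

€18,240 > €10,010, so the mainline income levy governs.

€18,240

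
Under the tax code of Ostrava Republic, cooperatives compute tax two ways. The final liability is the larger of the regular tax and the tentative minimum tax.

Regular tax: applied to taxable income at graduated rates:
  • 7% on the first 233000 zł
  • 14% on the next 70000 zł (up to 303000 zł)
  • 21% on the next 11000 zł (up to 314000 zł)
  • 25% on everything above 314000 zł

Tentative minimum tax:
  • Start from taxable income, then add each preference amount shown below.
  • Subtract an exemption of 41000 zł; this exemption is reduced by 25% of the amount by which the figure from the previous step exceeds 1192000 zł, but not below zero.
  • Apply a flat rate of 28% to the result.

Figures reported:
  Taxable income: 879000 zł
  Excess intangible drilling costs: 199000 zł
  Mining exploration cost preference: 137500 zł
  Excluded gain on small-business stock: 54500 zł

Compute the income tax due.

349580 zł

Tentative minimum tax:
  Adjusted income: 879000 zł + 199000 zł + 137500 zł + 54500 zł = 1270000 zł
  Exemption: 41000 zł − 25% × (1270000 zł − 1192000 zł) = 41000 zł − 19500 zł = 21500 zł
  Base: 1270000 zł − 21500 zł = 1248500 zł
  1248500 zł × 28% = 349580 zł

Regular tax:
  233000 zł × 7% = 16310 zł
  70000 zł × 14% = 9800 zł
  11000 zł × 21% = 2310 zł
  565000 zł × 25% = 141250 zł
  → 169670 zł

349580 zł > 169670 zł, so the tentative minimum tax is the binding amount.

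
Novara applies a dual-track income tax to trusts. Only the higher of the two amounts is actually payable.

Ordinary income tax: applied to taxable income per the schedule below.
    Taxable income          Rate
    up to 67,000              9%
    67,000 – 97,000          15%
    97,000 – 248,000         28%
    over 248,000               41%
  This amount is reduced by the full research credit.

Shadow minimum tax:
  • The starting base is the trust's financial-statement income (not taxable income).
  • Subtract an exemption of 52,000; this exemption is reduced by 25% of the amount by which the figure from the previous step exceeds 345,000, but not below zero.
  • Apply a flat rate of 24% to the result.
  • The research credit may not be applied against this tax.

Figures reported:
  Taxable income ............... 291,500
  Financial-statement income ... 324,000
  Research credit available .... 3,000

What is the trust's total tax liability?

Shadow minimum tax:
  Base (financial-statement income): 324,000
  Exemption: 324,000 ≤ 345,000, so full 52,000 applies
  Base: 324,000 − 52,000 = 272,000
  272,000 × 24% = 65,280

Ordinary income tax:
  67,000 × 9% = 6,030
  30,000 × 15% = 4,500
  151,000 × 28% = 42,280
  43,500 × 41% = 17,835
  → 70,645
  Less research credit 3,000 → 67,645

67,645 > 65,280, so the ordinary income tax governs.

67,645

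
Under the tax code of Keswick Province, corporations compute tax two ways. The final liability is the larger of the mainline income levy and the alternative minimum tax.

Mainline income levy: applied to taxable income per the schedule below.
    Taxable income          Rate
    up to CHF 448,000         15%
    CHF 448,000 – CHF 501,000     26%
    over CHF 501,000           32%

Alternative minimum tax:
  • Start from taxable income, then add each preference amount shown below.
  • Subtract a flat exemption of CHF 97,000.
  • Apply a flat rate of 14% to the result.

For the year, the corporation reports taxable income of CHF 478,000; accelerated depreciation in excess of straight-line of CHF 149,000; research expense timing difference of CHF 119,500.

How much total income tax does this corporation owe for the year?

Mainline income levy:
  CHF 448,000 × 15% = CHF 67,200
  CHF 30,000 × 26% = CHF 7,800
  → CHF 75,000

Alternative minimum tax:
  Adjusted income: CHF 478,000 + CHF 149,000 + CHF 119,500 = CHF 746,500
  Less exemption CHF 97,000 → base CHF 649,500
  CHF 649,500 × 14% = CHF 90,930

CHF 90,930 > CHF 75,000, so the alternative minimum tax is the binding amount.

CHF 90,930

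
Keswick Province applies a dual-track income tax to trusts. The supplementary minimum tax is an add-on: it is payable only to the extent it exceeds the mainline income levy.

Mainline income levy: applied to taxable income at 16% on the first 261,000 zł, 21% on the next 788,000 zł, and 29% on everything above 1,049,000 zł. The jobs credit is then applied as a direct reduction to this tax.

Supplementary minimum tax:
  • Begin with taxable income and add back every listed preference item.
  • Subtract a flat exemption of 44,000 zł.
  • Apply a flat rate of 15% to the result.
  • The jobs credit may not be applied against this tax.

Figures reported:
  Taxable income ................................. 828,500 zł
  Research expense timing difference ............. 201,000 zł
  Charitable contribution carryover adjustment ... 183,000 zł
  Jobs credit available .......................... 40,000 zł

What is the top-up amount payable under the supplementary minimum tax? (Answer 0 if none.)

54,340 zł

Mainline income levy:
  261,000 zł × 16% = 41,760 zł
  567,500 zł × 21% = 119,175 zł
  → 160,935 zł
  Less jobs credit 40,000 zł → 120,935 zł

Supplementary minimum tax:
  Adjusted income: 828,500 zł + 201,000 zł + 183,000 zł = 1,212,500 zł
  Less exemption 44,000 zł → base 1,168,500 zł
  1,168,500 zł × 15% = 175,275 zł

Excess of supplementary minimum tax over mainline income levy: 175,275 zł − 120,935 zł = 54,340 zł.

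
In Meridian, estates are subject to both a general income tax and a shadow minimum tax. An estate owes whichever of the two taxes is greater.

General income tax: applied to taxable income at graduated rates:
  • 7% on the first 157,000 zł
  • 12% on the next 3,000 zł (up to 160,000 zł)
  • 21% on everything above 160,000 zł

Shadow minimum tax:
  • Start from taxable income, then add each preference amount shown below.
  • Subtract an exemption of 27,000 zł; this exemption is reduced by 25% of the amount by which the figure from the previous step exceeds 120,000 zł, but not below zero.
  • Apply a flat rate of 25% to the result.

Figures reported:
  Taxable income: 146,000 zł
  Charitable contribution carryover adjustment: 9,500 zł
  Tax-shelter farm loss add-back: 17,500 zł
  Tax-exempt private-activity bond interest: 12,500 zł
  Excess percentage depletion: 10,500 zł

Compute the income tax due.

General income tax:
  146,000 zł × 7% = 10,220 zł

Shadow minimum tax:
  Adjusted income: 146,000 zł + 9,500 zł + 17,500 zł + 12,500 zł + 10,500 zł = 196,000 zł
  Exemption: 27,000 zł − 25% × (196,000 zł − 120,000 zł) = 27,000 zł − 19,000 zł = 8,000 zł
  Base: 196,000 zł − 8,000 zł = 188,000 zł
  188,000 zł × 25% = 47,000 zł

47,000 zł > 10,220 zł, so the shadow minimum tax is the binding amount.

47,000 zł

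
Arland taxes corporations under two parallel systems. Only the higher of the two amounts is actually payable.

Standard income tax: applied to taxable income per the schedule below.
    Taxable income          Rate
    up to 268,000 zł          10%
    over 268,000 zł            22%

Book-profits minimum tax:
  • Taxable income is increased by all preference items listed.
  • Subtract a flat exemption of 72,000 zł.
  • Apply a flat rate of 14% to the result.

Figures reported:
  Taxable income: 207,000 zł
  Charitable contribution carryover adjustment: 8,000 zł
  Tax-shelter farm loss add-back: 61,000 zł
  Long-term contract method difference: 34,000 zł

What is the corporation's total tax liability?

Standard income tax:
  207,000 zł × 10% = 20,700 zł

Book-profits minimum tax:
  Adjusted income: 207,000 zł + 8,000 zł + 61,000 zł + 34,000 zł = 310,000 zł
  Less exemption 72,000 zł → base 238,000 zł
  238,000 zł × 14% = 33,320 zł

33,320 zł > 20,700 zł, so the book-profits minimum tax is the binding amount.

33,320 zł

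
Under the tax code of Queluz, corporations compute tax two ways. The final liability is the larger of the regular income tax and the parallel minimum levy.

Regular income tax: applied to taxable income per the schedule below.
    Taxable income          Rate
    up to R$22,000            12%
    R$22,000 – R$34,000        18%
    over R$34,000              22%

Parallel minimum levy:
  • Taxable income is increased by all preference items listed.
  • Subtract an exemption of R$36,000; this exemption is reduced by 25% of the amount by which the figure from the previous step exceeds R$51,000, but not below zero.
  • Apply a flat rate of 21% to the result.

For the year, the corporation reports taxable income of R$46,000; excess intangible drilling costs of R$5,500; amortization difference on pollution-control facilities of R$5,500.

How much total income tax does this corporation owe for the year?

Parallel minimum levy:
  Adjusted income: R$46,000 + R$5,500 + R$5,500 = R$57,000
  Exemption: R$36,000 − 25% × (R$57,000 − R$51,000) = R$36,000 − R$1,500 = R$34,500
  Base: R$57,000 − R$34,500 = R$22,500
  R$22,500 × 21% = R$4,725

Regular income tax:
  R$22,000 × 12% = R$2,640
  R$12,000 × 18% = R$2,160
  R$12,000 × 22% = R$2,640
  → R$7,440

R$7,440 > R$4,725, so the regular income tax governs.

R$7,440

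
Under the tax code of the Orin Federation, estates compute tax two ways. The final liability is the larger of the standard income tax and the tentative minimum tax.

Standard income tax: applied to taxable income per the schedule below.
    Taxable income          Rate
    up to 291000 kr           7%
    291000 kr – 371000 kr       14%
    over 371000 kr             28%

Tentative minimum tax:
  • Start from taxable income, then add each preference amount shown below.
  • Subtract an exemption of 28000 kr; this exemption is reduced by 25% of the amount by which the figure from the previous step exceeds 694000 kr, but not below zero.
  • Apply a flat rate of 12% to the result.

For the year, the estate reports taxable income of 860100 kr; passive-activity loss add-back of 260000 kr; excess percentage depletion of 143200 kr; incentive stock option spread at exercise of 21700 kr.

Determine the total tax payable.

168518 kr

Tentative minimum tax:
  Adjusted income: 860100 kr + 260000 kr + 143200 kr + 21700 kr = 1285000 kr
  Exemption: 25% × (1285000 kr − 694000 kr) = 147750 kr ≥ 28000 kr, so the exemption is fully phased out
  Base: 1285000 kr − 0 kr = 1285000 kr
  1285000 kr × 12% = 154200 kr

Standard income tax:
  291000 kr × 7% = 20370 kr
  80000 kr × 14% = 11200 kr
  489100 kr × 28% = 136948 kr
  → 168518 kr

168518 kr > 154200 kr, so the standard income tax governs.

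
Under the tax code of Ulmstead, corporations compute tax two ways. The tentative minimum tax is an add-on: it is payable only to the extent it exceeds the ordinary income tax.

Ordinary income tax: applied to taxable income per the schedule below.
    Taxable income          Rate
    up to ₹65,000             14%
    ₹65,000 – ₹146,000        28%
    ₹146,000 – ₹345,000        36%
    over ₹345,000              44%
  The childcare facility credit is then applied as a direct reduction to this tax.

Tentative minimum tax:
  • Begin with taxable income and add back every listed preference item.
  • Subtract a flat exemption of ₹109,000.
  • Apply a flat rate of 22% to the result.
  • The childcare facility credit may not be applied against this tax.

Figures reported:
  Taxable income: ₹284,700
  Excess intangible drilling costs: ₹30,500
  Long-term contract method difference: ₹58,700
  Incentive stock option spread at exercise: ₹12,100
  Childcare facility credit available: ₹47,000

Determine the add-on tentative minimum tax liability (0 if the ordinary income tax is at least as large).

₹26,228

Ordinary income tax:
  ₹65,000 × 14% = ₹9,100
  ₹81,000 × 28% = ₹22,680
  ₹138,700 × 36% = ₹49,932
  → ₹81,712
  Less childcare facility credit ₹47,000 → ₹34,712

Tentative minimum tax:
  Adjusted income: ₹284,700 + ₹30,500 + ₹58,700 + ₹12,100 = ₹386,000
  Less exemption ₹109,000 → base ₹277,000
  ₹277,000 × 22% = ₹60,940

Excess of tentative minimum tax over ordinary income tax: ₹60,940 − ₹34,712 = ₹26,228.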